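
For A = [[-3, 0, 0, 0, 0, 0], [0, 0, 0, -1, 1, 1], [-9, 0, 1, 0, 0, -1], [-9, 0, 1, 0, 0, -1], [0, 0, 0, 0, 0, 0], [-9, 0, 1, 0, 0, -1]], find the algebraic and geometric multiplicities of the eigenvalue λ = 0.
algebraic multiplicity 5, geometric multiplicity 3

The characteristic polynomial is x^5(x + 3), so the factor x appears with exponent 5: the algebraic multiplicity is 5.

rank(A) = 3, so the eigenspace has dimension 6 - 3 = 3: the geometric multiplicity is 3.

Since 3 < 5, A is not diagonalizable.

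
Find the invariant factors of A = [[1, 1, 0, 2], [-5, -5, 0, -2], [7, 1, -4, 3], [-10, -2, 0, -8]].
(x + 4)^2, (x + 4)^2

The Jordan structure of A has elementary divisors (x + 4)^2, (x + 4)^2. Arranging the block sizes at each eigenvalue in decreasing order and taking row products gives the invariant factors.

Invariant factors (smallest first, each dividing the next): (x + 4)^2, (x + 4)^2.

Check: the last factor (x + 4)^2 is the minimal polynomial, and the product (x + 4)^4 is the characteristic polynomial.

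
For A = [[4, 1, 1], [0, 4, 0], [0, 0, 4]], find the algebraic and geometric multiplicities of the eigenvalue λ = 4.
algebraic multiplicity 3, geometric multiplicity 2

The characteristic polynomial is (x - 4)^3, so the factor x - 4 appears with exponent 3: the algebraic multiplicity is 3.

rank(A - 4I) = 1, so the eigenspace has dimension 3 - 1 = 2: the geometric multiplicity is 2.

Since 2 < 3, A is not diagonalizable.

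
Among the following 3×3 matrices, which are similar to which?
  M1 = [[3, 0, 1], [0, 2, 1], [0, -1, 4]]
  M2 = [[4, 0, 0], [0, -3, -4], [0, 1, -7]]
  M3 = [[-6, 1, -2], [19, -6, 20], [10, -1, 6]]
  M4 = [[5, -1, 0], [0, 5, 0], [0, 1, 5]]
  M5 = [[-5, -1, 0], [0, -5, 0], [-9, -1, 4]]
3 classes: {M1}, {M2, M3, M5}, {M4}

Characteristic polynomials: χ_{M1} = (x - 3)^3, χ_{M2} = (x - 4)(x + 5)^2, χ_{M3} = (x - 4)(x + 5)^2, χ_{M4} = (x - 5)^3, χ_{M5} = (x - 4)(x + 5)^2.

{M1}: invariant factors (x - 3)^3.

{M2, M3, M5}: invariant factors (x - 4)(x + 5)^2.

{M4}: invariant factors x - 5, (x - 5)^2.

Matrices are similar if and only if their invariant-factor lists agree; the partition into similarity classes is {M1}, {M2, M3, M5}, {M4}.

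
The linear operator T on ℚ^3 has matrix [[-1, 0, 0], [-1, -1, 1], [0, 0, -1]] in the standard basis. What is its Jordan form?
The characteristic polynomial is det(xI - A) = (x + 1)^3, so the eigenvalues are -1 (algebraic multiplicity 3).

For λ = -1: rank(A + I) = 1, rank((A + I)^2) = 0. The eigenspace has dimension 3 - 1 = 2, so there are 2 Jordan blocks; the rank sequence gives block sizes [2, 1].

Assembling the blocks gives the Jordan form J above.

J = [[-1, 1, 0], [0, -1, 0], [0, 0, -1]]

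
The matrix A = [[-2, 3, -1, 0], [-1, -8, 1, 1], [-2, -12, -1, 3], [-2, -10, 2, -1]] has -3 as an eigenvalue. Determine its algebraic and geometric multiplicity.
The characteristic polynomial is (x + 3)^4, so the factor x + 3 appears with exponent 4: the algebraic multiplicity is 4.

rank(A + 3I) = 2, so the eigenspace has dimension 4 - 2 = 2: the geometric multiplicity is 2.

Since 2 < 4, A is not diagonalizable.

algebraic multiplicity 4, geometric multiplicity 2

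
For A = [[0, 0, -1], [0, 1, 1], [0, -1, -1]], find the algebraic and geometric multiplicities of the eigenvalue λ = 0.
The characteristic polynomial is x^3, so the factor x appears with exponent 3: the algebraic multiplicity is 3.

rank(A) = 2, so the eigenspace has dimension 3 - 2 = 1: the geometric multiplicity is 1.

Since 1 < 3, A is not diagonalizable.

algebraic multiplicity 3, geometric multiplicity 1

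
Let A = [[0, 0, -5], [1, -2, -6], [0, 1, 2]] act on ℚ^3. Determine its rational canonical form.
The invariant factors of A (the non-unit diagonal entries of the Smith normal form of xI - A over ℚ[x]) are x^3 + 2x + 5, each dividing the next. The characteristic polynomial is their product, x^3 + 2x + 5.

The rational canonical form is the block-diagonal matrix of companion matrices C(f_i):
R = [[0, 0, -5], [1, 0, -2], [0, 1, 0]].

Note the characteristic polynomial does not split into linear factors over ℚ, so A has no Jordan form over ℚ; the rational canonical form exists over any field.

R = [[0, 0, -5], [1, 0, -2], [0, 1, 0]]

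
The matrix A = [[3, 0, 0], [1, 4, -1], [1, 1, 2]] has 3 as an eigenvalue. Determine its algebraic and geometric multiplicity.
The characteristic polynomial is (x - 3)^3, so the factor x - 3 appears with exponent 3: the algebraic multiplicity is 3.

rank(A - 3I) = 1, so the eigenspace has dimension 3 - 1 = 2: the geometric multiplicity is 2.

Since 2 < 3, A is not diagonalizable.

algebraic multiplicity 3, geometric multiplicity 2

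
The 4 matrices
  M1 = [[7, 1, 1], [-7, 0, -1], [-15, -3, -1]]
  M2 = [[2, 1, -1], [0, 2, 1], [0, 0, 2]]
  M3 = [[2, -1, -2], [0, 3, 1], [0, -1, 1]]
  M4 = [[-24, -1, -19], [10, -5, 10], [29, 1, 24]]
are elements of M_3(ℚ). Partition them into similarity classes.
2 classes: {M1, M2, M3}, {M4}

Characteristic polynomials: χ_{M1} = (x - 2)^3, χ_{M2} = (x - 2)^3, χ_{M3} = (x - 2)^3, χ_{M4} = (x - 5)(x + 5)^2.

{M1, M2, M3}: invariant factors (x - 2)^3.

{M4}: invariant factors (x - 5)(x + 5)^2.

Matrices are similar if and only if their invariant-factor lists agree; the partition into similarity classes is {M1, M2, M3}, {M4}.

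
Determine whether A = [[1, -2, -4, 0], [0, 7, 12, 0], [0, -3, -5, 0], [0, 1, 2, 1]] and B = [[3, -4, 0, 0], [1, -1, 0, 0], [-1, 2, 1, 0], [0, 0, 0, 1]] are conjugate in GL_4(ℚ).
Two matrices over a field are similar if and only if they have the same invariant factors.

Both A and B have characteristic polynomial (x - 1)^4 and minimal polynomial (x - 1)^2. Computing further, both have invariant factors x - 1, x - 1, (x - 1)^2. Hence A and B are similar.

Yes.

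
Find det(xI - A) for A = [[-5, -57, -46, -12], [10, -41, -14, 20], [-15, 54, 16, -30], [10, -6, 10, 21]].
xI - A = [[x + 5, 57, 46, 12], [-10, x + 41, 14, -20], [15, -54, x - 16, 30], [-10, 6, -10, x - 21]].

Expanding det(xI - A) along the first row:
det(xI - A) = + (x + 5)·det([[x + 41, 14, -20], [-54, x - 16, 30], [6, -10, x - 21]]) - (57)·det([[-10, 14, -20], [15, x - 16, 30], [-10, -10, x - 21]]) + (46)·det([[-10, x + 41, -20], [15, -54, 30], [-10, 6, x - 21]]) - (12)·det([[-10, x + 41, 14], [15, -54, x - 16], [-10, 6, -10]]).

Evaluating gives χ_A(x) = x^4 + 9x^3 + 15x^2 - 25x = x(x - 1)(x + 5)^2.

χ_A(x) = x(x - 1)(x + 5)^2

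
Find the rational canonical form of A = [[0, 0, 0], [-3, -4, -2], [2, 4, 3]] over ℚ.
The invariant factors of A (the non-unit diagonal entries of the Smith normal form of xI - A over ℚ[x]) are x(x^2 + x - 4), each dividing the next. The characteristic polynomial is their product, x(x^2 + x - 4).

The rational canonical form is the block-diagonal matrix of companion matrices C(f_i):
R = [[0, 0, 0], [1, 0, 4], [0, 1, -1]].

Note the characteristic polynomial does not split into linear factors over ℚ, so A has no Jordan form over ℚ; the rational canonical form exists over any field.

R = [[0, 0, 0], [1, 0, 4], [0, 1, -1]]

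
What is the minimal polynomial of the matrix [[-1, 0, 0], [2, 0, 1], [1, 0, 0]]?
The characteristic polynomial factors as x^2(x + 1). The minimal polynomial is ∏(x - λ)^{k_λ} where k_λ is the size of the largest Jordan block at λ.

For λ = -1: rank(A + I) = 2, and the largest Jordan block has size 1 (the smallest k with rank((A + I)^k) = rank((A + I)^(k+1))).
For λ = 0: rank(A) = 2, and the largest Jordan block has size 2 (the smallest k with rank(A^k) = rank(A^(k+1))).

So m_A(x) = x^2(x + 1).

m_A(x) = x^2(x + 1)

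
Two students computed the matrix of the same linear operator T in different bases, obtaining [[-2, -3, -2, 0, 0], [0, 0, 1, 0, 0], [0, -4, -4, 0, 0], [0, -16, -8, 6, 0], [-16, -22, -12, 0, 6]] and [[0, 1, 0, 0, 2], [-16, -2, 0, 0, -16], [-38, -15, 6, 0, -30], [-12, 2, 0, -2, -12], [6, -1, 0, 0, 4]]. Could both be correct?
No.

Both have characteristic polynomial (x - 6)^2(x + 2)^3, but the minimal polynomial of A is (x - 6)(x + 2)^3 while the minimal polynomial of B is (x - 6)(x + 2)^2. The minimal polynomial is a similarity invariant, so A and B are not similar.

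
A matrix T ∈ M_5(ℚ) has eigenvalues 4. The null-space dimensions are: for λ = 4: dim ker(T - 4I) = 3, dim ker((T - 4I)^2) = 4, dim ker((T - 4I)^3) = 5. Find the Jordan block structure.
Jordan blocks: (4, 3), (4, 1), (4, 1)

λ = 4: successive nullity increments [3, 1, 1] count blocks of size ≥ k; block sizes are [3, 1, 1].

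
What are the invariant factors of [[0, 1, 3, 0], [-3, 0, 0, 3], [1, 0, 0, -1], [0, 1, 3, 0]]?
x^2, x^2

The Jordan structure of A has elementary divisors x^2, x^2. Arranging the block sizes at each eigenvalue in decreasing order and taking row products gives the invariant factors.

Invariant factors (smallest first, each dividing the next): x^2, x^2.

Check: the last factor x^2 is the minimal polynomial, and the product x^4 is the characteristic polynomial.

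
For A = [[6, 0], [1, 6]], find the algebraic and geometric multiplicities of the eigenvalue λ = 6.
algebraic multiplicity 2, geometric multiplicity 1

The characteristic polynomial is (x - 6)^2, so the factor x - 6 appears with exponent 2: the algebraic multiplicity is 2.

rank(A - 6I) = 1, so the eigenspace has dimension 2 - 1 = 1: the geometric multiplicity is 1.

Since 1 < 2, A is not diagonalizable.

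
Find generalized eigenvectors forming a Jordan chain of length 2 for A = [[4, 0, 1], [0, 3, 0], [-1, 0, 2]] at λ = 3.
We seek v_1 ∈ ker((A - 3I)^2) \ ker(A - 3I), then set v_{i+1} = (A - 3I) v_i.

One such chain is v_1 = [[3, 0, -2]]^T, v_2 = [[1, 0, -1]]^T. Check: (A - 3I) v_2 = [[0, 0, 0]]^T = 0.

v_1 = [[3, 0, -2]]^T, v_2 = [[1, 0, -1]]^T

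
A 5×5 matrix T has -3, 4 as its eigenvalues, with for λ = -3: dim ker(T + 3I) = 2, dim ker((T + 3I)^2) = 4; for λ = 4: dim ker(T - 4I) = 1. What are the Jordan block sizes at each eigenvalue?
λ = -3: successive nullity increments [2, 2] count blocks of size ≥ k; block sizes are [2, 2].
λ = 4: successive nullity increments [1] count blocks of size ≥ k; block sizes are [1].

Jordan blocks: (-3, 2), (-3, 2), (4, 1)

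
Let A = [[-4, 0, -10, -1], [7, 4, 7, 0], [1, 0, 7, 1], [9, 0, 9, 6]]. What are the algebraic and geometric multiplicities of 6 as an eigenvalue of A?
algebraic multiplicity 2, geometric multiplicity 1

The characteristic polynomial is (x - 6)^2(x - 4)(x + 3), so the factor x - 6 appears with exponent 2: the algebraic multiplicity is 2.

rank(A - 6I) = 3, so the eigenspace has dimension 4 - 3 = 1: the geometric multiplicity is 1.

Since 1 < 2, A is not diagonalizable.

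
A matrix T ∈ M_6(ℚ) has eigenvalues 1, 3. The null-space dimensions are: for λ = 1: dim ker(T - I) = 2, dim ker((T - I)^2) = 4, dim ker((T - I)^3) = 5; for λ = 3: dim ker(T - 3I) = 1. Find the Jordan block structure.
λ = 1: successive nullity increments [2, 2, 1] count blocks of size ≥ k; block sizes are [3, 2].
λ = 3: successive nullity increments [1] count blocks of size ≥ k; block sizes are [1].

Jordan blocks: (1, 3), (1, 2), (3, 1)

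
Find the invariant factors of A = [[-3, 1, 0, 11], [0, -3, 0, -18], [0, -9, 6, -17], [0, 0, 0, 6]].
(x - 6)^2(x + 3)^2

The Jordan structure of A has elementary divisors (x + 3)^2, (x - 6)^2. Arranging the block sizes at each eigenvalue in decreasing order and taking row products gives the invariant factors.

Invariant factors (smallest first, each dividing the next): (x - 6)^2(x + 3)^2.

Check: the last factor (x - 6)^2(x + 3)^2 is the minimal polynomial, and the product (x - 6)^2(x + 3)^2 is the characteristic polynomial.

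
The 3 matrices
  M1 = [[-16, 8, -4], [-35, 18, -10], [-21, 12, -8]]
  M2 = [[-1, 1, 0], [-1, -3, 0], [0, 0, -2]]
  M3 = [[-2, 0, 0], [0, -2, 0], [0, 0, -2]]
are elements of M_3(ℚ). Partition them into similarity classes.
2 classes: {M1, M2}, {M3}

Characteristic polynomials: χ_{M1} = (x + 2)^3, χ_{M2} = (x + 2)^3, χ_{M3} = (x + 2)^3.

{M1, M2}: invariant factors x + 2, (x + 2)^2.

{M3}: invariant factors x + 2, x + 2, x + 2.

Matrices are similar if and only if their invariant-factor lists agree; the partition into similarity classes is {M1, M2}, {M3}.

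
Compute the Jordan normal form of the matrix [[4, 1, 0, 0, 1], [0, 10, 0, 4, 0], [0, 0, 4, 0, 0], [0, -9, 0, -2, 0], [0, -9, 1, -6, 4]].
The characteristic polynomial is det(xI - A) = (x - 4)^5, so the eigenvalues are 4 (algebraic multiplicity 5).

For λ = 4: rank(A - 4I) = 3, rank((A - 4I)^2) = 1, rank((A - 4I)^3) = 0. The eigenspace has dimension 5 - 3 = 2, so there are 2 Jordan blocks; the rank sequence gives block sizes [3, 2].

Assembling the blocks gives the Jordan form J above.

J = [[4, 1, 0, 0, 0], [0, 4, 1, 0, 0], [0, 0, 4, 0, 0], [0, 0, 0, 4, 1], [0, 0, 0, 0, 4]]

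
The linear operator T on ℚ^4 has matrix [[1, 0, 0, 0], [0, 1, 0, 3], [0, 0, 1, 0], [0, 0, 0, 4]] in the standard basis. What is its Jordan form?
J = [[1, 0, 0, 0], [0, 1, 0, 0], [0, 0, 1, 0], [0, 0, 0, 4]]

The characteristic polynomial is det(xI - A) = (x - 4)(x - 1)^3, so the eigenvalues are 1 (algebraic multiplicity 3), 4 (algebraic multiplicity 1).

For λ = 1: rank(A - I) = 1. The eigenspace has dimension 4 - 1 = 3, so there are 3 Jordan blocks; the rank sequence gives block sizes [1, 1, 1].

For λ = 4: algebraic multiplicity 1 gives one 1×1 block.

Assembling the blocks gives the Jordan form J above.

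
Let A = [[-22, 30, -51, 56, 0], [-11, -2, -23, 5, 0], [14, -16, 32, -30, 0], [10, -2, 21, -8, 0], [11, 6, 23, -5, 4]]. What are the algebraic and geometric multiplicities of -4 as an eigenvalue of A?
algebraic multiplicity 2, geometric multiplicity 1

The characteristic polynomial is (x - 4)^3(x + 4)^2, so the factor x + 4 appears with exponent 2: the algebraic multiplicity is 2.

rank(A + 4I) = 4, so the eigenspace has dimension 5 - 4 = 1: the geometric multiplicity is 1.

Since 1 < 2, A is not diagonalizable.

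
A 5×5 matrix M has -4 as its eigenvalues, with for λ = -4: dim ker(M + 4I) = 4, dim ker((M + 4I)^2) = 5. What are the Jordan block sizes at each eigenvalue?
λ = -4: successive nullity increments [4, 1] count blocks of size ≥ k; block sizes are [2, 1, 1, 1].

Jordan blocks: (-4, 2), (-4, 1), (-4, 1), (-4, 1)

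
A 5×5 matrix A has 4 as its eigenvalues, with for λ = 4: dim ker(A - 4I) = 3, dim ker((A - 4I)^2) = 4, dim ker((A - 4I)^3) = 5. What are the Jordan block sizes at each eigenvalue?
λ = 4: successive nullity increments [3, 1, 1] count blocks of size ≥ k; block sizes are [3, 1, 1].

Jordan blocks: (4, 3), (4, 1), (4, 1)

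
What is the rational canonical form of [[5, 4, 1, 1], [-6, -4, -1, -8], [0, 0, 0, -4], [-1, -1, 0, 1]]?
R = [[0, 0, 0, -4], [1, 0, 0, -2], [0, 1, 0, 2], [0, 0, 1, 2]]

The invariant factors of A (the non-unit diagonal entries of the Smith normal form of xI - A over ℚ[x]) are (x - 2)(x^3 - 2x - 2), each dividing the next. The characteristic polynomial is their product, (x - 2)(x^3 - 2x - 2).

The rational canonical form is the block-diagonal matrix of companion matrices C(f_i):
R = [[0, 0, 0, -4], [1, 0, 0, -2], [0, 1, 0, 2], [0, 0, 1, 2]].

Note the characteristic polynomial does not split into linear factors over ℚ, so A has no Jordan form over ℚ; the rational canonical form exists over any field.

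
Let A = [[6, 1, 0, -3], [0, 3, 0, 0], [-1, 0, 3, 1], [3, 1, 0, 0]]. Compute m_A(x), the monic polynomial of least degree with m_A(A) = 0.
The characteristic polynomial factors as (x - 3)^4. The minimal polynomial is ∏(x - λ)^{k_λ} where k_λ is the size of the largest Jordan block at λ.

For λ = 3: rank(A - 3I) = 2, and the largest Jordan block has size 2 (the smallest k with rank((A - 3I)^k) = rank((A - 3I)^(k+1))).

So m_A(x) = (x - 3)^2.

m_A(x) = (x - 3)^2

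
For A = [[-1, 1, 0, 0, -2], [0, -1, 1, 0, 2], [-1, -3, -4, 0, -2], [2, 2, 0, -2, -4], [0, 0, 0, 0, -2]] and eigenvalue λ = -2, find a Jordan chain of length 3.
v_1 = [[0, 0, 1, 0, 0]]^T, v_2 = [[0, 1, -2, 0, 0]]^T, v_3 = [[1, -1, 1, 2, 0]]^T

We seek v_1 ∈ ker((A + 2I)^3) \ ker((A + 2I)^2), then set v_{i+1} = (A + 2I) v_i.

One such chain is v_1 = [[0, 0, 1, 0, 0]]^T, v_2 = [[0, 1, -2, 0, 0]]^T, v_3 = [[1, -1, 1, 2, 0]]^T. Check: (A + 2I) v_3 = [[0, 0, 0, 0, 0]]^T = 0.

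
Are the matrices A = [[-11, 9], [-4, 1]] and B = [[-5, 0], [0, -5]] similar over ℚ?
No.

Both have characteristic polynomial (x + 5)^2, but the minimal polynomial of A is (x + 5)^2 while the minimal polynomial of B is x + 5. The minimal polynomial is a similarity invariant, so A and B are not similar.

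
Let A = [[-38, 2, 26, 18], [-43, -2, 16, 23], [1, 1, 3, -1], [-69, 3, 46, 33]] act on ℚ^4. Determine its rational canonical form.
R = [[0, 0, 0, 20], [1, 0, 0, 13], [0, 1, 0, 2], [0, 0, 1, -4]]

The invariant factors of A (the non-unit diagonal entries of the Smith normal form of xI - A over ℚ[x]) are (x + 4)(x^3 - 2x - 5), each dividing the next. The characteristic polynomial is their product, (x + 4)(x^3 - 2x - 5).

The rational canonical form is the block-diagonal matrix of companion matrices C(f_i):
R = [[0, 0, 0, 20], [1, 0, 0, 13], [0, 1, 0, 2], [0, 0, 1, -4]].

Note the characteristic polynomial does not split into linear factors over ℚ, so A has no Jordan form over ℚ; the rational canonical form exists over any field.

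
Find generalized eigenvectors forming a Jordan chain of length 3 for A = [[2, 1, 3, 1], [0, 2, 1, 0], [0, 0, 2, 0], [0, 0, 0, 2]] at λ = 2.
We seek v_1 ∈ ker((A - 2I)^3) \ ker((A - 2I)^2), then set v_{i+1} = (A - 2I) v_i.

One such chain is v_1 = [[0, 0, 1, 0]]^T, v_2 = [[3, 1, 0, 0]]^T, v_3 = [[1, 0, 0, 0]]^T. Check: (A - 2I) v_3 = [[0, 0, 0, 0]]^T = 0.

v_1 = [[0, 0, 1, 0]]^T, v_2 = [[3, 1, 0, 0]]^T, v_3 = [[1, 0, 0, 0]]^T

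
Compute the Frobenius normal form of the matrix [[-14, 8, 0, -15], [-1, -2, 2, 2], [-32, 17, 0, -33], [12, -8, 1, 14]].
R = [[0, 0, 0, -9], [1, 0, 0, -6], [0, 1, 0, -7], [0, 0, 1, -2]]

The invariant factors of A (the non-unit diagonal entries of the Smith normal form of xI - A over ℚ[x]) are (x^2 + x + 3)^2, each dividing the next. The characteristic polynomial is their product, (x^2 + x + 3)^2.

The rational canonical form is the block-diagonal matrix of companion matrices C(f_i):
R = [[0, 0, 0, -9], [1, 0, 0, -6], [0, 1, 0, -7], [0, 0, 1, -2]].

Note the characteristic polynomial does not split into linear factors over ℚ, so A has no Jordan form over ℚ; the rational canonical form exists over any field.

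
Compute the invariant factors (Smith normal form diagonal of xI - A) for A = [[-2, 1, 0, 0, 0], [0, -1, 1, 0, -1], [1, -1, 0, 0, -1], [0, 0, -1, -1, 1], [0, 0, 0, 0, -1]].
The Jordan structure of A has elementary divisors (x + 1)^3, (x + 1), (x + 1). Arranging the block sizes at each eigenvalue in decreasing order and taking row products gives the invariant factors.

Invariant factors (smallest first, each dividing the next): x + 1, x + 1, (x + 1)^3.

Check: the last factor (x + 1)^3 is the minimal polynomial, and the product (x + 1)^5 is the characteristic polynomial.

x + 1, x + 1, (x + 1)^3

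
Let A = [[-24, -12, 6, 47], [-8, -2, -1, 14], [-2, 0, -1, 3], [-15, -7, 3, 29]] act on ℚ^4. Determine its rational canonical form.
R = [[0, 0, 0, 0], [1, 0, 0, 0], [0, 1, 0, -1], [0, 0, 1, 2]]

The invariant factors of A (the non-unit diagonal entries of the Smith normal form of xI - A over ℚ[x]) are x^2(x - 1)^2, each dividing the next. The characteristic polynomial is their product, x^2(x - 1)^2.

The rational canonical form is the block-diagonal matrix of companion matrices C(f_i):
R = [[0, 0, 0, 0], [1, 0, 0, 0], [0, 1, 0, -1], [0, 0, 1, 2]].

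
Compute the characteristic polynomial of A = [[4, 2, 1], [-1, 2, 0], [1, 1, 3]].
χ_A(x) = (x - 3)^3

xI - A = [[x - 4, -2, -1], [1, x - 2, 0], [-1, -1, x - 3]].

Expanding det(xI - A) along the first row:
det(xI - A) = + (x - 4)·det([[x - 2, 0], [-1, x - 3]]) - (-2)·det([[1, 0], [-1, x - 3]]) + (-1)·det([[1, x - 2], [-1, -1]]).

Evaluating gives χ_A(x) = x^3 - 9x^2 + 27x - 27 = (x - 3)^3.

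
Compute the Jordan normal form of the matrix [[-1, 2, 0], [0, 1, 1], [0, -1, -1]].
The characteristic polynomial is det(xI - A) = x^2(x + 1), so the eigenvalues are -1 (algebraic multiplicity 1), 0 (algebraic multiplicity 2).

For λ = -1: algebraic multiplicity 1 gives one 1×1 block.

For λ = 0: rank(A) = 2, rank(A^2) = 1. The eigenspace has dimension 3 - 2 = 1, so there is 1 Jordan block; the rank sequence gives block sizes [2].

Assembling the blocks gives the Jordan form J above.

J = [[-1, 0, 0], [0, 0, 1], [0, 0, 0]]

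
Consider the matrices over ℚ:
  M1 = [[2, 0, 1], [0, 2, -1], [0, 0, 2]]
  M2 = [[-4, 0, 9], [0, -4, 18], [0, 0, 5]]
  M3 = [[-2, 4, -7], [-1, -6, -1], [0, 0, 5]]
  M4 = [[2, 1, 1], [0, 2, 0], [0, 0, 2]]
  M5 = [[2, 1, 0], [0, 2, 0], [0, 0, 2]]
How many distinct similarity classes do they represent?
Characteristic polynomials: χ_{M1} = (x - 2)^3, χ_{M2} = (x - 5)(x + 4)^2, χ_{M3} = (x - 5)(x + 4)^2, χ_{M4} = (x - 2)^3, χ_{M5} = (x - 2)^3.

{M1, M4, M5}: invariant factors x - 2, (x - 2)^2.

{M2}: invariant factors x + 4, (x - 5)(x + 4).

{M3}: invariant factors (x - 5)(x + 4)^2.

Matrices are similar if and only if their invariant-factor lists agree; the partition into similarity classes is {M1, M4, M5}, {M2}, {M3}.

3 classes: {M1, M4, M5}, {M2}, {M3}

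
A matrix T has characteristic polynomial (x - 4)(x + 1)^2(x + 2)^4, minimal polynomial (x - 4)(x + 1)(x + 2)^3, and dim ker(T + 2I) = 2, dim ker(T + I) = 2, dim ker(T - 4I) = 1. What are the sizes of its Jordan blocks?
λ = -2: algebraic multiplicity 4 (exponent in χ_T), largest block size 3 (exponent in m_T), 2 blocks (geometric multiplicity). These force block sizes [3, 1].
λ = -1: algebraic multiplicity 2 (exponent in χ_T), largest block size 1 (exponent in m_T), 2 blocks (geometric multiplicity). These force block sizes [1, 1].
λ = 4: algebraic multiplicity 1 (exponent in χ_T), largest block size 1 (exponent in m_T), 1 block (geometric multiplicity). This forces block sizes [1].

Jordan blocks: (-2, 3), (-2, 1), (-1, 1), (-1, 1), (4, 1)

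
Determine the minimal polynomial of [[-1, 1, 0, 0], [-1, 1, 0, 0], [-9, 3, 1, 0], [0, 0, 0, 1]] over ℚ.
m_A(x) = x^2(x - 1)

The characteristic polynomial factors as x^2(x - 1)^2. The minimal polynomial is ∏(x - λ)^{k_λ} where k_λ is the size of the largest Jordan block at λ.

For λ = 0: rank(A) = 3, and the largest Jordan block has size 2 (the smallest k with rank(A^k) = rank(A^(k+1))).
For λ = 1: rank(A - I) = 2, and the largest Jordan block has size 1 (the smallest k with rank((A - I)^k) = rank((A - I)^(k+1))).

So m_A(x) = x^2(x - 1).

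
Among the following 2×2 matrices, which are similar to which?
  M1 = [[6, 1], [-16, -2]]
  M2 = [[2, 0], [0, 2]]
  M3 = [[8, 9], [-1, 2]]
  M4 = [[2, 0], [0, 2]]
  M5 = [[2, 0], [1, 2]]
3 classes: {M1, M5}, {M2, M4}, {M3}

Characteristic polynomials: χ_{M1} = (x - 2)^2, χ_{M2} = (x - 2)^2, χ_{M3} = (x - 5)^2, χ_{M4} = (x - 2)^2, χ_{M5} = (x - 2)^2.

{M1, M5}: invariant factors (x - 2)^2.

{M2, M4}: invariant factors x - 2, x - 2.

{M3}: invariant factors (x - 5)^2.

Matrices are similar if and only if their invariant-factor lists agree; the partition into similarity classes is {M1, M5}, {M2, M4}, {M3}.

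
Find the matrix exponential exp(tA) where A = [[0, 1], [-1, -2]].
A has Jordan form J = [[-1, 1], [0, -1]] with A = PJP^{-1}, so e^{tA} = P e^{tJ} P^{-1}.

For a Jordan block J_k(λ), e^{tJ_k(λ)} = e^{λt} · (I + tN + t^2 N^2/2! + ... + t^{k-1} N^{k-1}/(k-1)!) where N is the nilpotent superdiagonal part.

Assembling the blocks and conjugating back gives the entries of e^{tA} as shown above.

e^{tA} = [[(t + 1)*e^{-t}, t*e^{-t}], [-t*e^{-t}, (1 - t)*e^{-t}]]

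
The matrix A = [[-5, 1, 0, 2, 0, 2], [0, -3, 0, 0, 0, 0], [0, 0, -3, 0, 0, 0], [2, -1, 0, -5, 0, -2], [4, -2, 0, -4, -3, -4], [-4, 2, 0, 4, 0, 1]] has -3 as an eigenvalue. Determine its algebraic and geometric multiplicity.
The characteristic polynomial is (x + 3)^6, so the factor x + 3 appears with exponent 6: the algebraic multiplicity is 6.

rank(A + 3I) = 1, so the eigenspace has dimension 6 - 1 = 5: the geometric multiplicity is 5.

Since 5 < 6, A is not diagonalizable.

algebraic multiplicity 6, geometric multiplicity 5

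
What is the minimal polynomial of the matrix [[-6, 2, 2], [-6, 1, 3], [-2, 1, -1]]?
m_A(x) = (x + 2)^2

The characteristic polynomial factors as (x + 2)^3. The minimal polynomial is ∏(x - λ)^{k_λ} where k_λ is the size of the largest Jordan block at λ.

For λ = -2: rank(A + 2I) = 1, and the largest Jordan block has size 2 (the smallest k with rank((A + 2I)^k) = rank((A + 2I)^(k+1))).

So m_A(x) = (x + 2)^2.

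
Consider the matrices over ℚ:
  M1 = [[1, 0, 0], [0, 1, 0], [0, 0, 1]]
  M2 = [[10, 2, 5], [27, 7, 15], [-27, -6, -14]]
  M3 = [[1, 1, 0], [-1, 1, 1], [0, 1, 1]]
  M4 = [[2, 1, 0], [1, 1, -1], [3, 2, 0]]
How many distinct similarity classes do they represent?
Characteristic polynomials: χ_{M1} = (x - 1)^3, χ_{M2} = (x - 1)^3, χ_{M3} = (x - 1)^3, χ_{M4} = (x - 1)^3.

{M1}: invariant factors x - 1, x - 1, x - 1.

{M2}: invariant factors x - 1, (x - 1)^2.

{M3, M4}: invariant factors (x - 1)^3.

Matrices are similar if and only if their invariant-factor lists agree; the partition into similarity classes is {M1}, {M2}, {M3, M4}.

3 classes: {M1}, {M2}, {M3, M4}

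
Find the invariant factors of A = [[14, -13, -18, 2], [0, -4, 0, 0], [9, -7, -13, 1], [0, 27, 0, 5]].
(x - 5)^2(x + 4)^2

The Jordan structure of A has elementary divisors (x + 4)^2, (x - 5)^2. Arranging the block sizes at each eigenvalue in decreasing order and taking row products gives the invariant factors.

Invariant factors (smallest first, each dividing the next): (x - 5)^2(x + 4)^2.

Check: the last factor (x - 5)^2(x + 4)^2 is the minimal polynomial, and the product (x - 5)^2(x + 4)^2 is the characteristic polynomial.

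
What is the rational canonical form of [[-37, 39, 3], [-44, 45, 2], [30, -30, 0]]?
R = [[0, 0, 30], [1, 0, -21], [0, 1, 8]]

The invariant factors of A (the non-unit diagonal entries of the Smith normal form of xI - A over ℚ[x]) are (x - 5)(x^2 - 3x + 6), each dividing the next. The characteristic polynomial is their product, (x - 5)(x^2 - 3x + 6).

The rational canonical form is the block-diagonal matrix of companion matrices C(f_i):
R = [[0, 0, 30], [1, 0, -21], [0, 1, 8]].

Note the characteristic polynomial does not split into linear factors over ℚ, so A has no Jordan form over ℚ; the rational canonical form exists over any field.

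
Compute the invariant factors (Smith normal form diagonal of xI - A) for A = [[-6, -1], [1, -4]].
The Jordan structure of A has elementary divisors (x + 5)^2. Arranging the block sizes at each eigenvalue in decreasing order and taking row products gives the invariant factors.

Invariant factors (smallest first, each dividing the next): (x + 5)^2.

Check: the last factor (x + 5)^2 is the minimal polynomial, and the product (x + 5)^2 is the characteristic polynomial.

(x + 5)^2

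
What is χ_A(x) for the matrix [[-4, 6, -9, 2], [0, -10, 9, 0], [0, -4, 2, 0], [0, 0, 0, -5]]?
χ_A(x) = (x + 4)^3(x + 5)

xI - A = [[x + 4, -6, 9, -2], [0, x + 10, -9, 0], [0, 4, x - 2, 0], [0, 0, 0, x + 5]].

Expanding det(xI - A) along the first row:
det(xI - A) = + (x + 4)·det([[x + 10, -9, 0], [4, x - 2, 0], [0, 0, x + 5]]) - (-6)·det([[0, -9, 0], [0, x - 2, 0], [0, 0, x + 5]]) + (9)·det([[0, x + 10, 0], [0, 4, 0], [0, 0, x + 5]]) - (-2)·det([[0, x + 10, -9], [0, 4, x - 2], [0, 0, 0]]).

Evaluating gives χ_A(x) = x^4 + 17x^3 + 108x^2 + 304x + 320 = (x + 4)^3(x + 5).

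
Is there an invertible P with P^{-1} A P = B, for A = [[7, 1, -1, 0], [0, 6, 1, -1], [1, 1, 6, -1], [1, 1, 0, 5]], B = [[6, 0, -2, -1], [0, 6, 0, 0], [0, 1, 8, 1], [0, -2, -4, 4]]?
Yes.

Two matrices over a field are similar if and only if they have the same invariant factors.

Both A and B have characteristic polynomial (x - 6)^4 and minimal polynomial (x - 6)^2. Computing further, both have invariant factors (x - 6)^2, (x - 6)^2. Hence A and B are similar.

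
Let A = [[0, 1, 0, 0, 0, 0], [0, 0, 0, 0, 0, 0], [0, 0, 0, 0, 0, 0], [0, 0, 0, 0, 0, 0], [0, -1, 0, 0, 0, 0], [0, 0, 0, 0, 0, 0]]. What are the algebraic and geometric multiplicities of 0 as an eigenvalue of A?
The characteristic polynomial is x^6, so the factor x appears with exponent 6: the algebraic multiplicity is 6.

rank(A) = 1, so the eigenspace has dimension 6 - 1 = 5: the geometric multiplicity is 5.

Since 5 < 6, A is not diagonalizable.

algebraic multiplicity 6, geometric multiplicity 5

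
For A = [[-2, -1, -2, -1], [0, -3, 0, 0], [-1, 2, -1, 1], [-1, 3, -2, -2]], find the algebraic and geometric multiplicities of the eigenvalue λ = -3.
The characteristic polynomial is (x + 1)^2(x + 3)^2, so the factor x + 3 appears with exponent 2: the algebraic multiplicity is 2.

rank(A + 3I) = 3, so the eigenspace has dimension 4 - 3 = 1: the geometric multiplicity is 1.

Since 1 < 2, A is not diagonalizable.

algebraic multiplicity 2, geometric multiplicity 1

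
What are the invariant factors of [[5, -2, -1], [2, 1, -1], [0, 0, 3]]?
The Jordan structure of A has elementary divisors (x - 3)^2, (x - 3). Arranging the block sizes at each eigenvalue in decreasing order and taking row products gives the invariant factors.

Invariant factors (smallest first, each dividing the next): x - 3, (x - 3)^2.

Check: the last factor (x - 3)^2 is the minimal polynomial, and the product (x - 3)^3 is the characteristic polynomial.

x - 3, (x - 3)^2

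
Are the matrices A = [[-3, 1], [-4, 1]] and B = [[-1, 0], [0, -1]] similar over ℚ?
No.

Both have characteristic polynomial (x + 1)^2, but the minimal polynomial of A is (x + 1)^2 while the minimal polynomial of B is x + 1. The minimal polynomial is a similarity invariant, so A and B are not similar.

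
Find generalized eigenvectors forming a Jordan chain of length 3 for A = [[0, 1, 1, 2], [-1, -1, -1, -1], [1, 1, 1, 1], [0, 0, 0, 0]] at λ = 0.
v_1 = [[-2, -1, 2, 0]]^T, v_2 = [[1, 1, -1, 0]]^T, v_3 = [[0, -1, 1, 0]]^T

We seek v_1 ∈ ker(A^3) \ ker(A^2), then set v_{i+1} = A v_i.

One such chain is v_1 = [[-2, -1, 2, 0]]^T, v_2 = [[1, 1, -1, 0]]^T, v_3 = [[0, -1, 1, 0]]^T. Check: A v_3 = [[0, 0, 0, 0]]^T = 0.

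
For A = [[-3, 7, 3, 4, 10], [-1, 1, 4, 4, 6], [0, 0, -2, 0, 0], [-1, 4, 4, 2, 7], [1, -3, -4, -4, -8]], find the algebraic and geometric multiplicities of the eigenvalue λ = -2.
algebraic multiplicity 5, geometric multiplicity 2

The characteristic polynomial is (x + 2)^5, so the factor x + 2 appears with exponent 5: the algebraic multiplicity is 5.

rank(A + 2I) = 3, so the eigenspace has dimension 5 - 3 = 2: the geometric multiplicity is 2.

Since 2 < 5, A is not diagonalizable.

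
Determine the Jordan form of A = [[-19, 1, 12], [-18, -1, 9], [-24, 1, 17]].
The characteristic polynomial is det(xI - A) = (x - 5)(x + 4)^2, so the eigenvalues are -4 (algebraic multiplicity 2), 5 (algebraic multiplicity 1).

For λ = -4: rank(A + 4I) = 2, rank((A + 4I)^2) = 1. The eigenspace has dimension 3 - 2 = 1, so there is 1 Jordan block; the rank sequence gives block sizes [2].

For λ = 5: algebraic multiplicity 1 gives one 1×1 block.

Assembling the blocks gives the Jordan form J above.

J = [[-4, 1, 0], [0, -4, 0], [0, 0, 5]]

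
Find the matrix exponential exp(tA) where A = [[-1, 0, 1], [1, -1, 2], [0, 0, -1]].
e^{tA} = [[e^{-t}, 0, t*e^{-t}], [t*e^{-t}, e^{-t}, t*(t + 4)*e^{-t}/2], [0, 0, e^{-t}]]

A has Jordan form J = [[-1, 1, 0], [0, -1, 1], [0, 0, -1]] with A = PJP^{-1}, so e^{tA} = P e^{tJ} P^{-1}.

For a Jordan block J_k(λ), e^{tJ_k(λ)} = e^{λt} · (I + tN + t^2 N^2/2! + ... + t^{k-1} N^{k-1}/(k-1)!) where N is the nilpotent superdiagonal part.

Assembling the blocks and conjugating back gives the entries of e^{tA} as shown above.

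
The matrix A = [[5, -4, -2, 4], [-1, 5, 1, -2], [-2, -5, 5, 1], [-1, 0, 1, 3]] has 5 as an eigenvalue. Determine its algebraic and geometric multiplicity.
The characteristic polynomial is (x - 5)^3(x - 3), so the factor x - 5 appears with exponent 3: the algebraic multiplicity is 3.

rank(A - 5I) = 3, so the eigenspace has dimension 4 - 3 = 1: the geometric multiplicity is 1.

Since 1 < 3, A is not diagonalizable.

algebraic multiplicity 3, geometric multiplicity 1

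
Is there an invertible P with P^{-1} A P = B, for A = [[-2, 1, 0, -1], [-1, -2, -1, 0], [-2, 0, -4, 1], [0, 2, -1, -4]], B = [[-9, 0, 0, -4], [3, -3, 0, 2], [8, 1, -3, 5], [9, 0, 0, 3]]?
Two matrices over a field are similar if and only if they have the same invariant factors.

Both A and B have characteristic polynomial (x + 3)^4 and minimal polynomial (x + 3)^2. Computing further, both have invariant factors (x + 3)^2, (x + 3)^2. Hence A and B are similar.

Yes.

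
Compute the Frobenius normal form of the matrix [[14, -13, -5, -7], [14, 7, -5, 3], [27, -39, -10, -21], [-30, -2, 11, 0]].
R = [[5, 0, 0, 0], [0, 0, 0, 10], [0, 1, 0, -7], [0, 0, 1, 6]]

The invariant factors of A (the non-unit diagonal entries of the Smith normal form of xI - A over ℚ[x]) are x - 5, (x - 5)(x^2 - x + 2), each dividing the next. The characteristic polynomial is their product, (x - 5)^2(x^2 - x + 2).

The rational canonical form is the block-diagonal matrix of companion matrices C(f_i):
R = [[5, 0, 0, 0], [0, 0, 0, 10], [0, 1, 0, -7], [0, 0, 1, 6]].

Note the characteristic polynomial does not split into linear factors over ℚ, so A has no Jordan form over ℚ; the rational canonical form exists over any field.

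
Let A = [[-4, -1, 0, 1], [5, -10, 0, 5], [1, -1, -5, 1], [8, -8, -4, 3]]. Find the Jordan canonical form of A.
J = [[-5, 0, 0, 0], [0, -5, 0, 0], [0, 0, -3, 1], [0, 0, 0, -3]]

The characteristic polynomial is det(xI - A) = (x + 3)^2(x + 5)^2, so the eigenvalues are -5 (algebraic multiplicity 2), -3 (algebraic multiplicity 2).

For λ = -5: rank(A + 5I) = 2. The eigenspace has dimension 4 - 2 = 2, so there are 2 Jordan blocks; the rank sequence gives block sizes [1, 1].

For λ = -3: rank(A + 3I) = 3, rank((A + 3I)^2) = 2. The eigenspace has dimension 4 - 3 = 1, so there is 1 Jordan block; the rank sequence gives block sizes [2].

Assembling the blocks gives the Jordan form J above.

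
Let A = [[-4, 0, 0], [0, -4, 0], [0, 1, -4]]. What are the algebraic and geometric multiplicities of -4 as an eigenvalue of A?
The characteristic polynomial is (x + 4)^3, so the factor x + 4 appears with exponent 3: the algebraic multiplicity is 3.

rank(A + 4I) = 1, so the eigenspace has dimension 3 - 1 = 2: the geometric multiplicity is 2.

Since 2 < 3, A is not diagonalizable.

algebraic multiplicity 3, geometric multiplicity 2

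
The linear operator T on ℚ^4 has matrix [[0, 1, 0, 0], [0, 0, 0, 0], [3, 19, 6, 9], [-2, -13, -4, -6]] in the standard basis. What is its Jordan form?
J = [[0, 1, 0, 0], [0, 0, 0, 0], [0, 0, 0, 1], [0, 0, 0, 0]]

The characteristic polynomial is det(xI - A) = x^4, so the eigenvalues are 0 (algebraic multiplicity 4).

For λ = 0: rank(A) = 2, rank(A^2) = 0. The eigenspace has dimension 4 - 2 = 2, so there are 2 Jordan blocks; the rank sequence gives block sizes [2, 2].

Assembling the blocks gives the Jordan form J above.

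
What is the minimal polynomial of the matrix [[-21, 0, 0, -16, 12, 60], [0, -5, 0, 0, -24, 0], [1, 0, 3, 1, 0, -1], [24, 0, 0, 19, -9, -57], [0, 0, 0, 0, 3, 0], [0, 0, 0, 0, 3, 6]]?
m_A(x) = (x - 6)(x - 3)^2(x + 5)

The characteristic polynomial factors as (x - 6)(x - 3)^3(x + 5)^2. The minimal polynomial is ∏(x - λ)^{k_λ} where k_λ is the size of the largest Jordan block at λ.

For λ = -5: rank(A + 5I) = 4, and the largest Jordan block has size 1 (the smallest k with rank((A + 5I)^k) = rank((A + 5I)^(k+1))).
For λ = 3: rank(A - 3I) = 4, and the largest Jordan block has size 2 (the smallest k with rank((A - 3I)^k) = rank((A - 3I)^(k+1))).
For λ = 6: rank(A - 6I) = 5, and the largest Jordan block has size 1 (the smallest k with rank((A - 6I)^k) = rank((A - 6I)^(k+1))).

So m_A(x) = (x - 6)(x - 3)^2(x + 5).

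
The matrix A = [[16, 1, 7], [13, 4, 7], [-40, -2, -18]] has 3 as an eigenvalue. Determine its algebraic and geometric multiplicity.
algebraic multiplicity 2, geometric multiplicity 1

The characteristic polynomial is (x - 3)^2(x + 4), so the factor x - 3 appears with exponent 2: the algebraic multiplicity is 2.

rank(A - 3I) = 2, so the eigenspace has dimension 3 - 2 = 1: the geometric multiplicity is 1.

Since 1 < 2, A is not diagonalizable.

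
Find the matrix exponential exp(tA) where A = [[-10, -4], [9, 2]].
e^{tA} = [[(1 - 6*t)*e^{-4*t}, -4*t*e^{-4*t}], [9*t*e^{-4*t}, (6*t + 1)*e^{-4*t}]]

A has Jordan form J = [[-4, 1], [0, -4]] with A = PJP^{-1}, so e^{tA} = P e^{tJ} P^{-1}.

For a Jordan block J_k(λ), e^{tJ_k(λ)} = e^{λt} · (I + tN + t^2 N^2/2! + ... + t^{k-1} N^{k-1}/(k-1)!) where N is the nilpotent superdiagonal part.

Assembling the blocks and conjugating back gives the entries of e^{tA} as shown above.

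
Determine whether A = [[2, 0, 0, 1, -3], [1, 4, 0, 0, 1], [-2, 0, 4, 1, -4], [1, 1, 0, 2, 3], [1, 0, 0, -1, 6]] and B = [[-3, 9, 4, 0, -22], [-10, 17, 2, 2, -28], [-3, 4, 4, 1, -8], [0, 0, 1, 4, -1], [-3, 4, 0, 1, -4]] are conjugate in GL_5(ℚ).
Yes.

Two matrices over a field are similar if and only if they have the same invariant factors.

Both A and B have characteristic polynomial (x - 4)^3(x - 3)^2 and minimal polynomial (x - 4)^3(x - 3)^2. Computing further, both have invariant factors (x - 4)^3(x - 3)^2. Hence A and B are similar.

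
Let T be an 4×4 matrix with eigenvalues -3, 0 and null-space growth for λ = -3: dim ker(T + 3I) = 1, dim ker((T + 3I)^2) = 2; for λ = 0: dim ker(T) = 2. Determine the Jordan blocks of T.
λ = -3: successive nullity increments [1, 1] count blocks of size ≥ k; block sizes are [2].
λ = 0: successive nullity increments [2] count blocks of size ≥ k; block sizes are [1, 1].

Jordan blocks: (-3, 2), (0, 1), (0, 1)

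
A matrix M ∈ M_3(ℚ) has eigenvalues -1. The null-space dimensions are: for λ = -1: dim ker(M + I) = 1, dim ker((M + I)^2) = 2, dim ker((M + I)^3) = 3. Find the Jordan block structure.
Jordan blocks: (-1, 3)

λ = -1: successive nullity increments [1, 1, 1] count blocks of size ≥ k; block sizes are [3].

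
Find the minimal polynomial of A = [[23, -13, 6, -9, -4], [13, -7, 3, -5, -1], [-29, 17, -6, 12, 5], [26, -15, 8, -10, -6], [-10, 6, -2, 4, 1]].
m_A(x) = (x - 1)^3(x + 1)

The characteristic polynomial factors as (x - 1)^3(x + 1)^2. The minimal polynomial is ∏(x - λ)^{k_λ} where k_λ is the size of the largest Jordan block at λ.

For λ = -1: rank(A + I) = 3, and the largest Jordan block has size 1 (the smallest k with rank((A + I)^k) = rank((A + I)^(k+1))).
For λ = 1: rank(A - I) = 4, and the largest Jordan block has size 3 (the smallest k with rank((A - I)^k) = rank((A - I)^(k+1))).

So m_A(x) = (x - 1)^3(x + 1).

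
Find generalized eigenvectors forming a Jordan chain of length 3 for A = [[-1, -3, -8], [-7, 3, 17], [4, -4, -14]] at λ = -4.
v_1 = [[-3, -16, 5]]^T, v_2 = [[-1, -6, 2]]^T, v_3 = [[-1, -1, 0]]^T

We seek v_1 ∈ ker((A + 4I)^3) \ ker((A + 4I)^2), then set v_{i+1} = (A + 4I) v_i.

One such chain is v_1 = [[-3, -16, 5]]^T, v_2 = [[-1, -6, 2]]^T, v_3 = [[-1, -1, 0]]^T. Check: (A + 4I) v_3 = [[0, 0, 0]]^T = 0.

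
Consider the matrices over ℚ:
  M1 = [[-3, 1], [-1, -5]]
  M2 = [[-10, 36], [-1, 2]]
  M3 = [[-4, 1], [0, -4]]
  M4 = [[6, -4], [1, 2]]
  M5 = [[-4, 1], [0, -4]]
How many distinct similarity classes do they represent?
2 classes: {M1, M2, M3, M5}, {M4}

Characteristic polynomials: χ_{M1} = (x + 4)^2, χ_{M2} = (x + 4)^2, χ_{M3} = (x + 4)^2, χ_{M4} = (x - 4)^2, χ_{M5} = (x + 4)^2.

{M1, M2, M3, M5}: invariant factors (x + 4)^2.

{M4}: invariant factors (x - 4)^2.

Matrices are similar if and only if their invariant-factor lists agree; the partition into similarity classes is {M1, M2, M3, M5}, {M4}.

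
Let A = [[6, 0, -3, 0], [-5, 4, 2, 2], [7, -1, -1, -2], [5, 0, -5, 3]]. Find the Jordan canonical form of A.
J = [[3, 1, 0, 0], [0, 3, 1, 0], [0, 0, 3, 0], [0, 0, 0, 3]]

The characteristic polynomial is det(xI - A) = (x - 3)^4, so the eigenvalues are 3 (algebraic multiplicity 4).

For λ = 3: rank(A - 3I) = 2, rank((A - 3I)^2) = 1, rank((A - 3I)^3) = 0. The eigenspace has dimension 4 - 2 = 2, so there are 2 Jordan blocks; the rank sequence gives block sizes [3, 1].

Assembling the blocks gives the Jordan form J above.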